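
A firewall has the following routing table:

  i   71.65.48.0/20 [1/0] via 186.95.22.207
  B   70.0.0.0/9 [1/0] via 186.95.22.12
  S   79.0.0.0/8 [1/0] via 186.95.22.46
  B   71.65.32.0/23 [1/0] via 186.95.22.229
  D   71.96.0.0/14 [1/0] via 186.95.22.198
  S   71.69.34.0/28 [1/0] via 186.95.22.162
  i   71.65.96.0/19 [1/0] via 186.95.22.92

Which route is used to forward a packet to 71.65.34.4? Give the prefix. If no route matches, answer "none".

71.65.34.4 is outside every listed prefix and there is no default route.

none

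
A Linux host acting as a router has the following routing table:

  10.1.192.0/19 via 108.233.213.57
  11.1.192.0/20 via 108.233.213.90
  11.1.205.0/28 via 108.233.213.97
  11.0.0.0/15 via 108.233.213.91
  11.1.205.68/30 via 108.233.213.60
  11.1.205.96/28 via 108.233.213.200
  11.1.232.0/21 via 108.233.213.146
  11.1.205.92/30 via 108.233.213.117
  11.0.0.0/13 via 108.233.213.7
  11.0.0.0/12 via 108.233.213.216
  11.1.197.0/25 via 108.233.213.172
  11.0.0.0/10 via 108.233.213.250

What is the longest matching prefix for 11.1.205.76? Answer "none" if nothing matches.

11.1.192.0/20

Entries matching 11.1.205.76:
  11.0.0.0/10 (11.0.0.0 - 11.63.255.255)
  11.0.0.0/12 (11.0.0.0 - 11.15.255.255)
  11.0.0.0/13 (11.0.0.0 - 11.7.255.255)
  11.0.0.0/15 (11.0.0.0 - 11.1.255.255)
  11.1.192.0/20 (11.1.192.0 - 11.1.207.255)
Most specific is 11.1.192.0/20.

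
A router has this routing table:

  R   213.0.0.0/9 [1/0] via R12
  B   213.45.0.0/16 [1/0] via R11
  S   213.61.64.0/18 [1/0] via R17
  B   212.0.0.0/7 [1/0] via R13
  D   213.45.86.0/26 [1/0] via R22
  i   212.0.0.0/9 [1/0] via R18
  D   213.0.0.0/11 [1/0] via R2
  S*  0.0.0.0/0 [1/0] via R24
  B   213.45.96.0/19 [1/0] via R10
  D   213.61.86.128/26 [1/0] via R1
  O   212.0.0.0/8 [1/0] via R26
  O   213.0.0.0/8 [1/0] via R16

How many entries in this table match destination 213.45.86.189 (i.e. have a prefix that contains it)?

5

Prefixes containing 213.45.86.189:
  0.0.0.0/0 (default, matches everything)
  212.0.0.0/7 (212.0.0.0 - 213.255.255.255)
  213.0.0.0/8 (213.0.0.0 - 213.255.255.255)
  213.0.0.0/9 (213.0.0.0 - 213.127.255.255)
  213.45.0.0/16 (213.45.0.0 - 213.45.255.255)
Total matching entries: 5.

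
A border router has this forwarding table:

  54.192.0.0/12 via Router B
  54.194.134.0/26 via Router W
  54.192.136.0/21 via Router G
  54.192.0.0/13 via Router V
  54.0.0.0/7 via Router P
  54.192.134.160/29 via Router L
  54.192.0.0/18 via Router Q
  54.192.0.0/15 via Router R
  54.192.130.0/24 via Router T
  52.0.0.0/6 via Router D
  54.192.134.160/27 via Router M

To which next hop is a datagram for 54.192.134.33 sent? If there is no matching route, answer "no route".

Routes whose prefix contains 54.192.134.33:
  52.0.0.0/6 (52.0.0.0 - 55.255.255.255) -> Router D
  54.0.0.0/7 (54.0.0.0 - 55.255.255.255) -> Router P
  54.192.0.0/12 (54.192.0.0 - 54.207.255.255) -> Router B
  54.192.0.0/13 (54.192.0.0 - 54.199.255.255) -> Router V
  54.192.0.0/15 (54.192.0.0 - 54.193.255.255) -> Router R
More-specific entries that do NOT match:
  54.192.134.160/29 (54.192.134.160 - 54.192.134.167) does not contain 54.192.134.33
  54.192.134.160/27 (54.192.134.160 - 54.192.134.191) does not contain 54.192.134.33
  54.194.134.0/26 (54.194.134.0 - 54.194.134.63) does not contain 54.192.134.33
  54.192.130.0/24 (54.192.130.0 - 54.192.130.255) does not contain 54.192.134.33
  54.192.136.0/21 (54.192.136.0 - 54.192.143.255) does not contain 54.192.134.33
  54.192.0.0/18 (54.192.0.0 - 54.192.63.255) does not contain 54.192.134.33
Longest matching prefix is /15 -> next hop Router R.

Router R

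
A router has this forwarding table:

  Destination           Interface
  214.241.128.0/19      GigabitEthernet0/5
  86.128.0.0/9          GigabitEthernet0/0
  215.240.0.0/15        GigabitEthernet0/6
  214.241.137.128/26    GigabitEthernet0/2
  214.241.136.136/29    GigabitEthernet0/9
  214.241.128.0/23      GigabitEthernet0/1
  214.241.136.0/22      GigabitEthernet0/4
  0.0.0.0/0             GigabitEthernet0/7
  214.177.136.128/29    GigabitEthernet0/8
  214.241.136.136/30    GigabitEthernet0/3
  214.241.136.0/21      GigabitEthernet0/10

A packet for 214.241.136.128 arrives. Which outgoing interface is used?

GigabitEthernet0/4

Routes whose prefix contains 214.241.136.128:
  0.0.0.0/0 (default, matches everything) -> GigabitEthernet0/7
  214.241.128.0/19 (214.241.128.0 - 214.241.159.255) -> GigabitEthernet0/5
  214.241.136.0/21 (214.241.136.0 - 214.241.143.255) -> GigabitEthernet0/10
  214.241.136.0/22 (214.241.136.0 - 214.241.139.255) -> GigabitEthernet0/4
More-specific entries that do NOT match:
  214.241.136.136/30 (214.241.136.136 - 214.241.136.139) does not contain 214.241.136.128
  214.241.136.136/29 (214.241.136.136 - 214.241.136.143) does not contain 214.241.136.128
  214.177.136.128/29 (214.177.136.128 - 214.177.136.135) does not contain 214.241.136.128
  214.241.137.128/26 (214.241.137.128 - 214.241.137.191) does not contain 214.241.136.128
  214.241.128.0/23 (214.241.128.0 - 214.241.129.255) does not contain 214.241.136.128
Longest matching prefix is /22 -> interface GigabitEthernet0/4.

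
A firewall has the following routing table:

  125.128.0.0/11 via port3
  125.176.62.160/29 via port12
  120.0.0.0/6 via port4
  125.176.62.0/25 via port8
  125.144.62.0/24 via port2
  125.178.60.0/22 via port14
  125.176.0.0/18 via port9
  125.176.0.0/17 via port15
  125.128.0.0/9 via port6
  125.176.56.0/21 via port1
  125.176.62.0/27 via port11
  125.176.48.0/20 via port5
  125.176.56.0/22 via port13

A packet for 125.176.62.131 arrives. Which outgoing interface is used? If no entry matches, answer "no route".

Routes whose prefix contains 125.176.62.131:
  125.128.0.0/9 (125.128.0.0 - 125.255.255.255) -> port6
  125.176.0.0/17 (125.176.0.0 - 125.176.127.255) -> port15
  125.176.0.0/18 (125.176.0.0 - 125.176.63.255) -> port9
  125.176.48.0/20 (125.176.48.0 - 125.176.63.255) -> port5
  125.176.56.0/21 (125.176.56.0 - 125.176.63.255) -> port1
More-specific entries that do NOT match:
  125.176.62.160/29 (125.176.62.160 - 125.176.62.167) does not contain 125.176.62.131
  125.176.62.0/27 (125.176.62.0 - 125.176.62.31) does not contain 125.176.62.131
  125.176.62.0/25 (125.176.62.0 - 125.176.62.127) does not contain 125.176.62.131
  125.144.62.0/24 (125.144.62.0 - 125.144.62.255) does not contain 125.176.62.131
  125.178.60.0/22 (125.178.60.0 - 125.178.63.255) does not contain 125.176.62.131
  125.176.56.0/22 (125.176.56.0 - 125.176.59.255) does not contain 125.176.62.131
Longest matching prefix is /21 -> interface port1.

port1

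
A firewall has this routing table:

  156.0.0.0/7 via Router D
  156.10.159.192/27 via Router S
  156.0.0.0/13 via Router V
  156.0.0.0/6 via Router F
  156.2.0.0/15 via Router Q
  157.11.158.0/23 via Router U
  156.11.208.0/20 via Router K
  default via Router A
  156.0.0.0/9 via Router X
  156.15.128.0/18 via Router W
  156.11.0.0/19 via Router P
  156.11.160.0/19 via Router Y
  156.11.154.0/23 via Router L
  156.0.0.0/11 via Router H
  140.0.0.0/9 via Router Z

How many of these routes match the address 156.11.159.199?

5

Prefixes containing 156.11.159.199:
  0.0.0.0/0 (default, matches everything)
  156.0.0.0/6 (156.0.0.0 - 159.255.255.255)
  156.0.0.0/7 (156.0.0.0 - 157.255.255.255)
  156.0.0.0/9 (156.0.0.0 - 156.127.255.255)
  156.0.0.0/11 (156.0.0.0 - 156.31.255.255)
Total matching entries: 5.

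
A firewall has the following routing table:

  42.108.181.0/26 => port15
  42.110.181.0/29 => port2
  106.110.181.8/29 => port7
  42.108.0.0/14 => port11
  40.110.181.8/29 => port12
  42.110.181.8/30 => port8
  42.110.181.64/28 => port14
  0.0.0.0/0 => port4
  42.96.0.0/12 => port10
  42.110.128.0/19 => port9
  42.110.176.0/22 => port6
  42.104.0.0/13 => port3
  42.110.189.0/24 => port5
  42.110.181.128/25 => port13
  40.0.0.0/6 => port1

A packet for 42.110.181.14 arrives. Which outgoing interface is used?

port11

Routes whose prefix contains 42.110.181.14:
  0.0.0.0/0 (default, matches everything) -> port4
  40.0.0.0/6 (40.0.0.0 - 43.255.255.255) -> port1
  42.96.0.0/12 (42.96.0.0 - 42.111.255.255) -> port10
  42.104.0.0/13 (42.104.0.0 - 42.111.255.255) -> port3
  42.108.0.0/14 (42.108.0.0 - 42.111.255.255) -> port11
More-specific entries that do NOT match:
  42.110.181.8/30 (42.110.181.8 - 42.110.181.11) does not contain 42.110.181.14
  42.110.181.0/29 (42.110.181.0 - 42.110.181.7) does not contain 42.110.181.14
  106.110.181.8/29 (106.110.181.8 - 106.110.181.15) does not contain 42.110.181.14
  40.110.181.8/29 (40.110.181.8 - 40.110.181.15) does not contain 42.110.181.14
  42.110.181.64/28 (42.110.181.64 - 42.110.181.79) does not contain 42.110.181.14
  42.108.181.0/26 (42.108.181.0 - 42.108.181.63) does not contain 42.110.181.14
  42.110.181.128/25 (42.110.181.128 - 42.110.181.255) does not contain 42.110.181.14
  42.110.189.0/24 (42.110.189.0 - 42.110.189.255) does not contain 42.110.181.14
  42.110.176.0/22 (42.110.176.0 - 42.110.179.255) does not contain 42.110.181.14
  42.110.128.0/19 (42.110.128.0 - 42.110.159.255) does not contain 42.110.181.14
Longest matching prefix is /14 -> interface port11.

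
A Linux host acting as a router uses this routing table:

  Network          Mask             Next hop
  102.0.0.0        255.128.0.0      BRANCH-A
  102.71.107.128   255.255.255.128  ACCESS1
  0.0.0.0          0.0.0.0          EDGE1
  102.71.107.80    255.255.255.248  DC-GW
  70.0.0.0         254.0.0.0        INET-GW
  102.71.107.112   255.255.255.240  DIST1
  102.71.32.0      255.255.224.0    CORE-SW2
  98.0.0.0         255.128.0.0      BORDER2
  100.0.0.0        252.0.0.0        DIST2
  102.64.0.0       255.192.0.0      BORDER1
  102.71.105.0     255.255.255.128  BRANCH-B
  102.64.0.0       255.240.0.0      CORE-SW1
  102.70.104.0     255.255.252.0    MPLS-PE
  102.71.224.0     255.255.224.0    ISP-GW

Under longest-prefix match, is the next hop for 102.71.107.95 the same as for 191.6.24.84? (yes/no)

no

102.71.107.95: longest match 102.64.0.0/12 -> CORE-SW1
191.6.24.84: longest match 0.0.0.0/0 -> EDGE1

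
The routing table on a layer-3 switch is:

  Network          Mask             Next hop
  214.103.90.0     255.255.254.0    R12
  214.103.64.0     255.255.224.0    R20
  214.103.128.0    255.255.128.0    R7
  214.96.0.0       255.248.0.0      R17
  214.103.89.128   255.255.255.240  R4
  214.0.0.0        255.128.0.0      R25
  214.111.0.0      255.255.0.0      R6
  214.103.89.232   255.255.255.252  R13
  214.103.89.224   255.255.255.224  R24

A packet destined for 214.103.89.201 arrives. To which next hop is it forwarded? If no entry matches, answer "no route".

R20

Routes whose prefix contains 214.103.89.201:
  214.0.0.0/9 (214.0.0.0 - 214.127.255.255) -> R25
  214.96.0.0/13 (214.96.0.0 - 214.103.255.255) -> R17
  214.103.64.0/19 (214.103.64.0 - 214.103.95.255) -> R20
More-specific entries that do NOT match:
  214.103.89.232/30 (214.103.89.232 - 214.103.89.235) does not contain 214.103.89.201
  214.103.89.128/28 (214.103.89.128 - 214.103.89.143) does not contain 214.103.89.201
  214.103.89.224/27 (214.103.89.224 - 214.103.89.255) does not contain 214.103.89.201
  214.103.90.0/23 (214.103.90.0 - 214.103.91.255) does not contain 214.103.89.201
Longest matching prefix is /19 -> next hop R20.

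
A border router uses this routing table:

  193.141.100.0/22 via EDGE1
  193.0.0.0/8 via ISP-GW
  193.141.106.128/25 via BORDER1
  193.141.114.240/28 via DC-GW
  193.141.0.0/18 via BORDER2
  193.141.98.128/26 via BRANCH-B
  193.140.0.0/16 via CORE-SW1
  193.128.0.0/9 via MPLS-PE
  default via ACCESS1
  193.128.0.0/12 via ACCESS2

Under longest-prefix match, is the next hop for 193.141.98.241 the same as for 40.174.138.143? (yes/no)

no

193.141.98.241: longest match 193.128.0.0/12 -> ACCESS2
40.174.138.143: longest match 0.0.0.0/0 -> ACCESS1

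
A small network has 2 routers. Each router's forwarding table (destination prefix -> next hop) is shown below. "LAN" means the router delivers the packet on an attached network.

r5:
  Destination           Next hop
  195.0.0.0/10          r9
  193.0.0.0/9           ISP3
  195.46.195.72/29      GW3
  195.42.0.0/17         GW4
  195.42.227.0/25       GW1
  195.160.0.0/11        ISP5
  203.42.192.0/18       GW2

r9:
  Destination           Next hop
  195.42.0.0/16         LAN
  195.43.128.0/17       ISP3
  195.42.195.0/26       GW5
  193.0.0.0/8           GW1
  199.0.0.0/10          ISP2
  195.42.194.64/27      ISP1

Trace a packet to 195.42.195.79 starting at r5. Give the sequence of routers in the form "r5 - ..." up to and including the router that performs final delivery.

At r5: longest match for 195.42.195.79 is 195.0.0.0/10 -> r9
At r9: longest match for 195.42.195.79 is 195.42.0.0/16 -> LAN

r5 - r9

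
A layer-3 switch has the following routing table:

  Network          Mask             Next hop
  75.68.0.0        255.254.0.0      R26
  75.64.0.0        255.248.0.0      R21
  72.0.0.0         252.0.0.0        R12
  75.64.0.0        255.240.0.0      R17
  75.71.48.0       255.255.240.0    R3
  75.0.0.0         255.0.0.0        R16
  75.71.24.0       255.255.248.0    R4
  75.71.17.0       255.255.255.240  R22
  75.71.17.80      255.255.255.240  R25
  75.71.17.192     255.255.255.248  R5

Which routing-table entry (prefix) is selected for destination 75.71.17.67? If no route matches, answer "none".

75.64.0.0/13

Entries matching 75.71.17.67:
  72.0.0.0/6 (72.0.0.0 - 75.255.255.255)
  75.0.0.0/8 (75.0.0.0 - 75.255.255.255)
  75.64.0.0/12 (75.64.0.0 - 75.79.255.255)
  75.64.0.0/13 (75.64.0.0 - 75.71.255.255)
Most specific is 75.64.0.0/13.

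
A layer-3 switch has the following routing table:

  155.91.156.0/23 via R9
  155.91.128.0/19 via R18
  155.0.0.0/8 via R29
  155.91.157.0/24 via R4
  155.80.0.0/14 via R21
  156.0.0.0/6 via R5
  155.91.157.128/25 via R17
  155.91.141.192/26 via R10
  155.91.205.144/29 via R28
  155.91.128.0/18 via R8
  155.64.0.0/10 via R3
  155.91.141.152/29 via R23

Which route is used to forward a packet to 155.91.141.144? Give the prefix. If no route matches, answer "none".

155.91.128.0/19

Entries matching 155.91.141.144:
  155.0.0.0/8 (155.0.0.0 - 155.255.255.255)
  155.64.0.0/10 (155.64.0.0 - 155.127.255.255)
  155.91.128.0/18 (155.91.128.0 - 155.91.191.255)
  155.91.128.0/19 (155.91.128.0 - 155.91.159.255)
Most specific is 155.91.128.0/19.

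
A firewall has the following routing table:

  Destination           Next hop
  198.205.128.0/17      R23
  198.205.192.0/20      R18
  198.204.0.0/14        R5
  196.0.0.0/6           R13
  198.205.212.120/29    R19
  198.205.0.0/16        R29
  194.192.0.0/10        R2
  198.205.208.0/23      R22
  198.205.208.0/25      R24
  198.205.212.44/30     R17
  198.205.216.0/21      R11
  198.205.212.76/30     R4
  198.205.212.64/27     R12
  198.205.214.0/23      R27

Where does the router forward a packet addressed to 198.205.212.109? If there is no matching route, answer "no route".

R23

Routes whose prefix contains 198.205.212.109:
  196.0.0.0/6 (196.0.0.0 - 199.255.255.255) -> R13
  198.204.0.0/14 (198.204.0.0 - 198.207.255.255) -> R5
  198.205.0.0/16 (198.205.0.0 - 198.205.255.255) -> R29
  198.205.128.0/17 (198.205.128.0 - 198.205.255.255) -> R23
More-specific entries that do NOT match:
  198.205.212.44/30 (198.205.212.44 - 198.205.212.47) does not contain 198.205.212.109
  198.205.212.76/30 (198.205.212.76 - 198.205.212.79) does not contain 198.205.212.109
  198.205.212.120/29 (198.205.212.120 - 198.205.212.127) does not contain 198.205.212.109
  198.205.212.64/27 (198.205.212.64 - 198.205.212.95) does not contain 198.205.212.109
  198.205.208.0/25 (198.205.208.0 - 198.205.208.127) does not contain 198.205.212.109
  198.205.208.0/23 (198.205.208.0 - 198.205.209.255) does not contain 198.205.212.109
  198.205.214.0/23 (198.205.214.0 - 198.205.215.255) does not contain 198.205.212.109
  198.205.216.0/21 (198.205.216.0 - 198.205.223.255) does not contain 198.205.212.109
  198.205.192.0/20 (198.205.192.0 - 198.205.207.255) does not contain 198.205.212.109
Longest matching prefix is /17 -> next hop R23.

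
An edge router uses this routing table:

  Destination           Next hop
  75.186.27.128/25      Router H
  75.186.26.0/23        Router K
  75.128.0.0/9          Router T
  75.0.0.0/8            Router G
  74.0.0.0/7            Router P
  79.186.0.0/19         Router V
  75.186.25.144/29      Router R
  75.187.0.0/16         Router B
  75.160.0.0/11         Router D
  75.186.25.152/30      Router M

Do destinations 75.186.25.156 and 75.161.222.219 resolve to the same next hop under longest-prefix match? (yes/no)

75.186.25.156: longest match 75.160.0.0/11 -> Router D
75.161.222.219: longest match 75.160.0.0/11 -> Router D

yes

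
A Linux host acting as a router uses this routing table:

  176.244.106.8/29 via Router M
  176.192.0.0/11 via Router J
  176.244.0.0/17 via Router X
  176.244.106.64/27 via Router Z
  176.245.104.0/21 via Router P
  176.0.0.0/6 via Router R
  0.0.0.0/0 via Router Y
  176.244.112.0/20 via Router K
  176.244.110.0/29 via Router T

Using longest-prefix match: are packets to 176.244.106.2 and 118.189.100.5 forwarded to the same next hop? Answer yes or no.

no

176.244.106.2: longest match 176.244.0.0/17 -> Router X
118.189.100.5: longest match 0.0.0.0/0 -> Router Y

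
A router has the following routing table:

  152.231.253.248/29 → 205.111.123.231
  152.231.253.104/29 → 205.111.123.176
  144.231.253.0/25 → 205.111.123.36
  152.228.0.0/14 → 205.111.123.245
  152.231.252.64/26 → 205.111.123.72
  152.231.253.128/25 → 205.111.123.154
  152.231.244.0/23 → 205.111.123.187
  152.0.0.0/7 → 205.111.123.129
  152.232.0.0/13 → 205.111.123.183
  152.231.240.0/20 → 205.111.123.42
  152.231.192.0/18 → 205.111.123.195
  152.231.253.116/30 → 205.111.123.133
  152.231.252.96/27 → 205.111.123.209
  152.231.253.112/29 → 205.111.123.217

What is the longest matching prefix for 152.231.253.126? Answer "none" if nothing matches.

Entries matching 152.231.253.126:
  152.0.0.0/7 (152.0.0.0 - 153.255.255.255)
  152.228.0.0/14 (152.228.0.0 - 152.231.255.255)
  152.231.192.0/18 (152.231.192.0 - 152.231.255.255)
  152.231.240.0/20 (152.231.240.0 - 152.231.255.255)
Most specific is 152.231.240.0/20.

152.231.240.0/20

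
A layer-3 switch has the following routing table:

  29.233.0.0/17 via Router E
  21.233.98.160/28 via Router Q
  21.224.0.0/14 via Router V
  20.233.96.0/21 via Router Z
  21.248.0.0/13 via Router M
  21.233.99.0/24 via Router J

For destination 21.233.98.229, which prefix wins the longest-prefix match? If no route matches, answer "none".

none

21.233.98.229 is outside every listed prefix and there is no default route.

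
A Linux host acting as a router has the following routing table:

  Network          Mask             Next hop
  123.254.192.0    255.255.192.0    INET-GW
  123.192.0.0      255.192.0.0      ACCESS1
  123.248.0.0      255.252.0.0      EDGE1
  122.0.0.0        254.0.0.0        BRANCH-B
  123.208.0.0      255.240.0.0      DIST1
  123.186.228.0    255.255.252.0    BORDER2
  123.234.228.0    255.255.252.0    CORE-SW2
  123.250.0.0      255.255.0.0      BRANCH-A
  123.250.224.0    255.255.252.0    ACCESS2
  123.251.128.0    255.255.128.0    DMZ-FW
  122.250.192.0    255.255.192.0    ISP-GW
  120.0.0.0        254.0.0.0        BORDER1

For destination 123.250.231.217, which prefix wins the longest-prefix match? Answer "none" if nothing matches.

123.250.0.0/16

Entries matching 123.250.231.217:
  122.0.0.0/7 (122.0.0.0 - 123.255.255.255)
  123.192.0.0/10 (123.192.0.0 - 123.255.255.255)
  123.248.0.0/14 (123.248.0.0 - 123.251.255.255)
  123.250.0.0/16 (123.250.0.0 - 123.250.255.255)
Most specific is 123.250.0.0/16.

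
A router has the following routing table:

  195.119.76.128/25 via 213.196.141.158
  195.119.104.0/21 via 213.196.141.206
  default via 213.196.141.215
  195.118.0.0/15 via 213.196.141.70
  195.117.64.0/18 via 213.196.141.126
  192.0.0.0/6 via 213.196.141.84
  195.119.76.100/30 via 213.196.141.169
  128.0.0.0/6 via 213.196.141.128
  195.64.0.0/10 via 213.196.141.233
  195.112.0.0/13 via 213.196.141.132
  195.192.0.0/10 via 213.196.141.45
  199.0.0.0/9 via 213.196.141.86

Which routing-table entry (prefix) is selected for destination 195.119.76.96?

195.118.0.0/15

Entries matching 195.119.76.96:
  0.0.0.0/0 (default, matches everything)
  192.0.0.0/6 (192.0.0.0 - 195.255.255.255)
  195.64.0.0/10 (195.64.0.0 - 195.127.255.255)
  195.112.0.0/13 (195.112.0.0 - 195.119.255.255)
  195.118.0.0/15 (195.118.0.0 - 195.119.255.255)
Most specific is 195.118.0.0/15.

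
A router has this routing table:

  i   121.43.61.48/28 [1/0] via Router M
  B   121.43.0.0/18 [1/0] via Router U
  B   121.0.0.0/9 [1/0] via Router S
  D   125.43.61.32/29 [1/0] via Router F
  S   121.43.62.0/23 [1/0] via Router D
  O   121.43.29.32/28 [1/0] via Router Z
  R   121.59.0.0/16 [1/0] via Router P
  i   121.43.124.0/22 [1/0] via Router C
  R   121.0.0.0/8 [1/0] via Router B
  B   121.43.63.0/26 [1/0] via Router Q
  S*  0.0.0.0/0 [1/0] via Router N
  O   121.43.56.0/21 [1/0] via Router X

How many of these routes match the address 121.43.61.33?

Prefixes containing 121.43.61.33:
  0.0.0.0/0 (default, matches everything)
  121.0.0.0/8 (121.0.0.0 - 121.255.255.255)
  121.0.0.0/9 (121.0.0.0 - 121.127.255.255)
  121.43.0.0/18 (121.43.0.0 - 121.43.63.255)
  121.43.56.0/21 (121.43.56.0 - 121.43.63.255)
Total matching entries: 5.

5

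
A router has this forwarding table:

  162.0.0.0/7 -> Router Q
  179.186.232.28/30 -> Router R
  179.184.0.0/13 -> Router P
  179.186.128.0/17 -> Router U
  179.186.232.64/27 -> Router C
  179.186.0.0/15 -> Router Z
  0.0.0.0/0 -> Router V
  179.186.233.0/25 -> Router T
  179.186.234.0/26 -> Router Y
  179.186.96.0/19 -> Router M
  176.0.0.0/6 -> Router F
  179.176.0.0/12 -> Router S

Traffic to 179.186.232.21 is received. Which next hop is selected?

Router U

Routes whose prefix contains 179.186.232.21:
  0.0.0.0/0 (default, matches everything) -> Router V
  176.0.0.0/6 (176.0.0.0 - 179.255.255.255) -> Router F
  179.176.0.0/12 (179.176.0.0 - 179.191.255.255) -> Router S
  179.184.0.0/13 (179.184.0.0 - 179.191.255.255) -> Router P
  179.186.0.0/15 (179.186.0.0 - 179.187.255.255) -> Router Z
  179.186.128.0/17 (179.186.128.0 - 179.186.255.255) -> Router U
More-specific entries that do NOT match:
  179.186.232.28/30 (179.186.232.28 - 179.186.232.31) does not contain 179.186.232.21
  179.186.232.64/27 (179.186.232.64 - 179.186.232.95) does not contain 179.186.232.21
  179.186.234.0/26 (179.186.234.0 - 179.186.234.63) does not contain 179.186.232.21
  179.186.233.0/25 (179.186.233.0 - 179.186.233.127) does not contain 179.186.232.21
  179.186.96.0/19 (179.186.96.0 - 179.186.127.255) does not contain 179.186.232.21
Longest matching prefix is /17 -> next hop Router U.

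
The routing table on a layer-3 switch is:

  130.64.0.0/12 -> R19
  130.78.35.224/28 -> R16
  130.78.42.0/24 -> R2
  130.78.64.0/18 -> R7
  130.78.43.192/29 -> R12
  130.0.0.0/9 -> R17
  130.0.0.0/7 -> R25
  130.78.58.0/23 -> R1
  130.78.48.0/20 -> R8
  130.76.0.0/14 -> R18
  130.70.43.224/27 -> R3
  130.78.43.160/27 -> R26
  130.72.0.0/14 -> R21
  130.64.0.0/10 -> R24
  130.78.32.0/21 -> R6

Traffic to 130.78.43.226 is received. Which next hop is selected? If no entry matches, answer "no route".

R18

Routes whose prefix contains 130.78.43.226:
  130.0.0.0/7 (130.0.0.0 - 131.255.255.255) -> R25
  130.0.0.0/9 (130.0.0.0 - 130.127.255.255) -> R17
  130.64.0.0/10 (130.64.0.0 - 130.127.255.255) -> R24
  130.64.0.0/12 (130.64.0.0 - 130.79.255.255) -> R19
  130.76.0.0/14 (130.76.0.0 - 130.79.255.255) -> R18
More-specific entries that do NOT match:
  130.78.43.192/29 (130.78.43.192 - 130.78.43.199) does not contain 130.78.43.226
  130.78.35.224/28 (130.78.35.224 - 130.78.35.239) does not contain 130.78.43.226
  130.70.43.224/27 (130.70.43.224 - 130.70.43.255) does not contain 130.78.43.226
  130.78.43.160/27 (130.78.43.160 - 130.78.43.191) does not contain 130.78.43.226
  130.78.42.0/24 (130.78.42.0 - 130.78.42.255) does not contain 130.78.43.226
  130.78.58.0/23 (130.78.58.0 - 130.78.59.255) does not contain 130.78.43.226
  130.78.32.0/21 (130.78.32.0 - 130.78.39.255) does not contain 130.78.43.226
  130.78.48.0/20 (130.78.48.0 - 130.78.63.255) does not contain 130.78.43.226
  130.78.64.0/18 (130.78.64.0 - 130.78.127.255) does not contain 130.78.43.226
Longest matching prefix is /14 -> next hop R18.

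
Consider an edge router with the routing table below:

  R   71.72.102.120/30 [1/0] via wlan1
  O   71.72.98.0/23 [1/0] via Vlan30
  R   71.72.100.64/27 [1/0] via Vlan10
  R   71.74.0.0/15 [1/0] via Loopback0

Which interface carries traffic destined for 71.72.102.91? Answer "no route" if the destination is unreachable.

No entry's prefix contains 71.72.102.91; there is no default route.

no route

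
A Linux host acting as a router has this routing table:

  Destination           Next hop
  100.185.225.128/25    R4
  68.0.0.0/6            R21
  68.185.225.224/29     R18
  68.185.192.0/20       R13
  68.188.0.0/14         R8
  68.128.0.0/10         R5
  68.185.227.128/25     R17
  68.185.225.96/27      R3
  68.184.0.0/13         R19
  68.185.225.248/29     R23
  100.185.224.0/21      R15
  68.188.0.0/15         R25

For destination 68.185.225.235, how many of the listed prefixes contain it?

Prefixes containing 68.185.225.235:
  68.0.0.0/6 (68.0.0.0 - 71.255.255.255)
  68.128.0.0/10 (68.128.0.0 - 68.191.255.255)
  68.184.0.0/13 (68.184.0.0 - 68.191.255.255)
Total matching entries: 3.

3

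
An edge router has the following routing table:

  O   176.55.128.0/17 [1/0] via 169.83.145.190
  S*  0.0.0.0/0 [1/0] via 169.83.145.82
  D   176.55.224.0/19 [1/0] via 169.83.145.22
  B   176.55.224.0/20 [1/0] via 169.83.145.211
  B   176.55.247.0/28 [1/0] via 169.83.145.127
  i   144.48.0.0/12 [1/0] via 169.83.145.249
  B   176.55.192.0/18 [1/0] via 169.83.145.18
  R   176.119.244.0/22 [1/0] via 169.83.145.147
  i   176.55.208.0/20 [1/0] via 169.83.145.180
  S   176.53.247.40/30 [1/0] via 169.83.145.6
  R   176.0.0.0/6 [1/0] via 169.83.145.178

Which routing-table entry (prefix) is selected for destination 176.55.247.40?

176.55.224.0/19

Entries matching 176.55.247.40:
  0.0.0.0/0 (default, matches everything)
  176.0.0.0/6 (176.0.0.0 - 179.255.255.255)
  176.55.128.0/17 (176.55.128.0 - 176.55.255.255)
  176.55.192.0/18 (176.55.192.0 - 176.55.255.255)
  176.55.224.0/19 (176.55.224.0 - 176.55.255.255)
Most specific is 176.55.224.0/19.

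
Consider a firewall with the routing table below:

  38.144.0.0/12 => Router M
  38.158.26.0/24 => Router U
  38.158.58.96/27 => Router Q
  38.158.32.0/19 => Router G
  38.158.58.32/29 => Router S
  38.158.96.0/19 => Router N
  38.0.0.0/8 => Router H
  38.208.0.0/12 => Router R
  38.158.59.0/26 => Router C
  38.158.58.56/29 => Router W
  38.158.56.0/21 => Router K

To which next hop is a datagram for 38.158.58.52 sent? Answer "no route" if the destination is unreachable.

Router K

Routes whose prefix contains 38.158.58.52:
  38.0.0.0/8 (38.0.0.0 - 38.255.255.255) -> Router H
  38.144.0.0/12 (38.144.0.0 - 38.159.255.255) -> Router M
  38.158.32.0/19 (38.158.32.0 - 38.158.63.255) -> Router G
  38.158.56.0/21 (38.158.56.0 - 38.158.63.255) -> Router K
More-specific entries that do NOT match:
  38.158.58.32/29 (38.158.58.32 - 38.158.58.39) does not contain 38.158.58.52
  38.158.58.56/29 (38.158.58.56 - 38.158.58.63) does not contain 38.158.58.52
  38.158.58.96/27 (38.158.58.96 - 38.158.58.127) does not contain 38.158.58.52
  38.158.59.0/26 (38.158.59.0 - 38.158.59.63) does not contain 38.158.58.52
  38.158.26.0/24 (38.158.26.0 - 38.158.26.255) does not contain 38.158.58.52
Longest matching prefix is /21 -> next hop Router K.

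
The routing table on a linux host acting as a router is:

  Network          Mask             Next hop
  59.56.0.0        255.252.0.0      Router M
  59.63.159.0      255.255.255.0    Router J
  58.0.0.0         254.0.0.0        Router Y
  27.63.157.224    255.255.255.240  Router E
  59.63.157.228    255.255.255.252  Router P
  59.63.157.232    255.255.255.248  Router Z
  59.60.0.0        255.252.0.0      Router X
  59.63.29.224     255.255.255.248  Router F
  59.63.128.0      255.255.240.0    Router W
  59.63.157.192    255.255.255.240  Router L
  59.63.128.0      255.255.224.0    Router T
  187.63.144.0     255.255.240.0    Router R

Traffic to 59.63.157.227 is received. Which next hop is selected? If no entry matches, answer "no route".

Routes whose prefix contains 59.63.157.227:
  58.0.0.0/7 (58.0.0.0 - 59.255.255.255) -> Router Y
  59.60.0.0/14 (59.60.0.0 - 59.63.255.255) -> Router X
  59.63.128.0/19 (59.63.128.0 - 59.63.159.255) -> Router T
More-specific entries that do NOT match:
  59.63.157.228/30 (59.63.157.228 - 59.63.157.231) does not contain 59.63.157.227
  59.63.157.232/29 (59.63.157.232 - 59.63.157.239) does not contain 59.63.157.227
  59.63.29.224/29 (59.63.29.224 - 59.63.29.231) does not contain 59.63.157.227
  27.63.157.224/28 (27.63.157.224 - 27.63.157.239) does not contain 59.63.157.227
  59.63.157.192/28 (59.63.157.192 - 59.63.157.207) does not contain 59.63.157.227
  59.63.159.0/24 (59.63.159.0 - 59.63.159.255) does not contain 59.63.157.227
  59.63.128.0/20 (59.63.128.0 - 59.63.143.255) does not contain 59.63.157.227
  187.63.144.0/20 (187.63.144.0 - 187.63.159.255) does not contain 59.63.157.227
Longest matching prefix is /19 -> next hop Router T.

Router T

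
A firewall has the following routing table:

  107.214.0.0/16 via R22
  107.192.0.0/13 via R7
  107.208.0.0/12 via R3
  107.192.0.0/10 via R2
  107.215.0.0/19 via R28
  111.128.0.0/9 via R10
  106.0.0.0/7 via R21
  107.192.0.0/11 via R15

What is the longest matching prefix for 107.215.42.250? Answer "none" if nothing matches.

107.208.0.0/12

Entries matching 107.215.42.250:
  106.0.0.0/7 (106.0.0.0 - 107.255.255.255)
  107.192.0.0/10 (107.192.0.0 - 107.255.255.255)
  107.192.0.0/11 (107.192.0.0 - 107.223.255.255)
  107.208.0.0/12 (107.208.0.0 - 107.223.255.255)
Most specific is 107.208.0.0/12.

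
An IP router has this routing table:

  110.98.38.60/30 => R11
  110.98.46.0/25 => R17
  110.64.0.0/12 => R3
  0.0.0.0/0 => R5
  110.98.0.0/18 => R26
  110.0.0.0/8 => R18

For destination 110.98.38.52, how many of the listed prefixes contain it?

Prefixes containing 110.98.38.52:
  0.0.0.0/0 (default, matches everything)
  110.0.0.0/8 (110.0.0.0 - 110.255.255.255)
  110.98.0.0/18 (110.98.0.0 - 110.98.63.255)
Total matching entries: 3.

3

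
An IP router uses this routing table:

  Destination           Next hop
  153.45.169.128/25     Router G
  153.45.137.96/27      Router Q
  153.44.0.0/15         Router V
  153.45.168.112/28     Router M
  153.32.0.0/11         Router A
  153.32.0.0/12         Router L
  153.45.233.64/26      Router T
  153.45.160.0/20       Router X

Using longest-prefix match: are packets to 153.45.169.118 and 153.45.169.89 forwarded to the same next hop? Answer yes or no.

153.45.169.118: longest match 153.45.160.0/20 -> Router X
153.45.169.89: longest match 153.45.160.0/20 -> Router X

yes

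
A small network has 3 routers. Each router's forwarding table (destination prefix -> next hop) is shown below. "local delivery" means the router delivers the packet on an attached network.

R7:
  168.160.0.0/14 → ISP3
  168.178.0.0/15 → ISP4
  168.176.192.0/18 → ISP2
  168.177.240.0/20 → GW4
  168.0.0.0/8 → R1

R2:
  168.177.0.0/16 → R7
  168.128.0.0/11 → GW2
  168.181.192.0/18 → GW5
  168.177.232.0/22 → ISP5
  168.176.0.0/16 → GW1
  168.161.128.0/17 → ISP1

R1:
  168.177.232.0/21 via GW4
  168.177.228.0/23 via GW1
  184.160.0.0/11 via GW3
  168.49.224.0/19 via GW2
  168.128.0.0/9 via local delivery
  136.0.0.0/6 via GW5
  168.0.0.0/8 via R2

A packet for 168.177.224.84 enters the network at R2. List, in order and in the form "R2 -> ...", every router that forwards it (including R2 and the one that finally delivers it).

At R2: longest match for 168.177.224.84 is 168.177.0.0/16 -> R7
At R7: longest match for 168.177.224.84 is 168.0.0.0/8 -> R1
At R1: longest match for 168.177.224.84 is 168.128.0.0/9 -> local delivery

R2 -> R7 -> R1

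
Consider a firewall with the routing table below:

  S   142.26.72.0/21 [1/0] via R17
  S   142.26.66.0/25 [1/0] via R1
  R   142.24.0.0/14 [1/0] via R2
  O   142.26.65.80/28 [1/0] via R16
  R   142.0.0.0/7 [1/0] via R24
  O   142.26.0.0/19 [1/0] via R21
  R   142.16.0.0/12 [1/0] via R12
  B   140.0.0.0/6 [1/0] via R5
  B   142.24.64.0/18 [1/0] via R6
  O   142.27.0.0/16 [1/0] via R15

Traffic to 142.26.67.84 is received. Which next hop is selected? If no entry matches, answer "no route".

R2

Routes whose prefix contains 142.26.67.84:
  140.0.0.0/6 (140.0.0.0 - 143.255.255.255) -> R5
  142.0.0.0/7 (142.0.0.0 - 143.255.255.255) -> R24
  142.16.0.0/12 (142.16.0.0 - 142.31.255.255) -> R12
  142.24.0.0/14 (142.24.0.0 - 142.27.255.255) -> R2
More-specific entries that do NOT match:
  142.26.65.80/28 (142.26.65.80 - 142.26.65.95) does not contain 142.26.67.84
  142.26.66.0/25 (142.26.66.0 - 142.26.66.127) does not contain 142.26.67.84
  142.26.72.0/21 (142.26.72.0 - 142.26.79.255) does not contain 142.26.67.84
  142.26.0.0/19 (142.26.0.0 - 142.26.31.255) does not contain 142.26.67.84
  142.24.64.0/18 (142.24.64.0 - 142.24.127.255) does not contain 142.26.67.84
  142.27.0.0/16 (142.27.0.0 - 142.27.255.255) does not contain 142.26.67.84
Longest matching prefix is /14 -> next hop R2.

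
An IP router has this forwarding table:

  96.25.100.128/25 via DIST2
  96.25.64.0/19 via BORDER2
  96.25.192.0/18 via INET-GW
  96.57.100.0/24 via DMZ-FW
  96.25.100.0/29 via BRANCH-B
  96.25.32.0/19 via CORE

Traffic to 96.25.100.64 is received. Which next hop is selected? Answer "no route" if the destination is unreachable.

No entry's prefix contains 96.25.100.64; there is no default route.

no route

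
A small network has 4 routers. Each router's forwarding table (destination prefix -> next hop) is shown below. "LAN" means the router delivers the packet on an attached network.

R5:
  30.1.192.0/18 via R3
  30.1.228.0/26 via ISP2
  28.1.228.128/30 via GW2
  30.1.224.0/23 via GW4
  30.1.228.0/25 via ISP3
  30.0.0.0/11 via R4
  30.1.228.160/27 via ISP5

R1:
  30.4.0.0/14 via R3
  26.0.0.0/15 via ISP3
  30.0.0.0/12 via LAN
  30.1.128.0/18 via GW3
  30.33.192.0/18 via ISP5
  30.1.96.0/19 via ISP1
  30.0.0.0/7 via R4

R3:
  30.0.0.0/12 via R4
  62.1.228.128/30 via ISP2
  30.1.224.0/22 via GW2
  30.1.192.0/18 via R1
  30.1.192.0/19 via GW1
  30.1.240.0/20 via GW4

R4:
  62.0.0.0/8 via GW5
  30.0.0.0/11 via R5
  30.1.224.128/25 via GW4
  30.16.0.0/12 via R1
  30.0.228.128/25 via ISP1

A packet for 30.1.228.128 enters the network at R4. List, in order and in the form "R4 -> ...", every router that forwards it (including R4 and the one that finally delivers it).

R4 -> R5 -> R3 -> R1

At R4: longest match for 30.1.228.128 is 30.0.0.0/11 -> R5
At R5: longest match for 30.1.228.128 is 30.1.192.0/18 -> R3
At R3: longest match for 30.1.228.128 is 30.1.192.0/18 -> R1
At R1: longest match for 30.1.228.128 is 30.0.0.0/12 -> LAN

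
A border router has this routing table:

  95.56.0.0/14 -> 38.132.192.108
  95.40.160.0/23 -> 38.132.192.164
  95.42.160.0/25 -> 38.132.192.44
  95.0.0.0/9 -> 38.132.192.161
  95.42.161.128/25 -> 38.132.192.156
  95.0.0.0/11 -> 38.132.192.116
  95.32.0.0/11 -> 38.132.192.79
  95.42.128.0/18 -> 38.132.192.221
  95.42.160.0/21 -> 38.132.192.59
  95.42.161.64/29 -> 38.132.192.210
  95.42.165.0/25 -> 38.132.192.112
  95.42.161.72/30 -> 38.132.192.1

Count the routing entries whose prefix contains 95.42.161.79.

Prefixes containing 95.42.161.79:
  95.0.0.0/9 (95.0.0.0 - 95.127.255.255)
  95.32.0.0/11 (95.32.0.0 - 95.63.255.255)
  95.42.128.0/18 (95.42.128.0 - 95.42.191.255)
  95.42.160.0/21 (95.42.160.0 - 95.42.167.255)
Total matching entries: 4.

4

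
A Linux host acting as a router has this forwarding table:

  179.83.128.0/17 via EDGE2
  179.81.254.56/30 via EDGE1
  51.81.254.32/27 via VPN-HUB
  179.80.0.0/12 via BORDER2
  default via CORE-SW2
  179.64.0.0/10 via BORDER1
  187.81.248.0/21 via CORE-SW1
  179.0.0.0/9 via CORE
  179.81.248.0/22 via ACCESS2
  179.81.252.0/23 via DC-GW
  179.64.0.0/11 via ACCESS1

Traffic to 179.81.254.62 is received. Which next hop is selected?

BORDER2

Routes whose prefix contains 179.81.254.62:
  0.0.0.0/0 (default, matches everything) -> CORE-SW2
  179.0.0.0/9 (179.0.0.0 - 179.127.255.255) -> CORE
  179.64.0.0/10 (179.64.0.0 - 179.127.255.255) -> BORDER1
  179.64.0.0/11 (179.64.0.0 - 179.95.255.255) -> ACCESS1
  179.80.0.0/12 (179.80.0.0 - 179.95.255.255) -> BORDER2
More-specific entries that do NOT match:
  179.81.254.56/30 (179.81.254.56 - 179.81.254.59) does not contain 179.81.254.62
  51.81.254.32/27 (51.81.254.32 - 51.81.254.63) does not contain 179.81.254.62
  179.81.252.0/23 (179.81.252.0 - 179.81.253.255) does not contain 179.81.254.62
  179.81.248.0/22 (179.81.248.0 - 179.81.251.255) does not contain 179.81.254.62
  187.81.248.0/21 (187.81.248.0 - 187.81.255.255) does not contain 179.81.254.62
  179.83.128.0/17 (179.83.128.0 - 179.83.255.255) does not contain 179.81.254.62
Longest matching prefix is /12 -> next hop BORDER2.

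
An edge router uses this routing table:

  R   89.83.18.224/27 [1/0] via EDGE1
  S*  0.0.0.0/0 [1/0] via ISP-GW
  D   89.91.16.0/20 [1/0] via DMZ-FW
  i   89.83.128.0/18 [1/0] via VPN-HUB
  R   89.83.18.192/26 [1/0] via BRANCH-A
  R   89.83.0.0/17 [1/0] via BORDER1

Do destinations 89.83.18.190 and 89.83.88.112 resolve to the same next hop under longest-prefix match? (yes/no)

yes

89.83.18.190: longest match 89.83.0.0/17 -> BORDER1
89.83.88.112: longest match 89.83.0.0/17 -> BORDER1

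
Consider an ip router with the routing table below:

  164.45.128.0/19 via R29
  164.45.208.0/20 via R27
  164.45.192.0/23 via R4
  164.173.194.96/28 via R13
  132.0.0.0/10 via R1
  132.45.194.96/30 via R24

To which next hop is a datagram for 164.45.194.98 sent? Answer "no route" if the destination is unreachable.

No entry's prefix contains 164.45.194.98; there is no default route.

no route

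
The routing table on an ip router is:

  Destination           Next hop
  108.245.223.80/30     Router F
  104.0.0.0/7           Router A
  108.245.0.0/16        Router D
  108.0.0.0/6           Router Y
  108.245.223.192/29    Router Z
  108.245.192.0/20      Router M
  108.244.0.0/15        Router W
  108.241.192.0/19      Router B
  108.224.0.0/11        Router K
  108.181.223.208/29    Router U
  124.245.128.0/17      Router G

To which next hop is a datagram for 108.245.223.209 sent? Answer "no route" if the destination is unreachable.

Router D

Routes whose prefix contains 108.245.223.209:
  108.0.0.0/6 (108.0.0.0 - 111.255.255.255) -> Router Y
  108.224.0.0/11 (108.224.0.0 - 108.255.255.255) -> Router K
  108.244.0.0/15 (108.244.0.0 - 108.245.255.255) -> Router W
  108.245.0.0/16 (108.245.0.0 - 108.245.255.255) -> Router D
More-specific entries that do NOT match:
  108.245.223.80/30 (108.245.223.80 - 108.245.223.83) does not contain 108.245.223.209
  108.245.223.192/29 (108.245.223.192 - 108.245.223.199) does not contain 108.245.223.209
  108.181.223.208/29 (108.181.223.208 - 108.181.223.215) does not contain 108.245.223.209
  108.245.192.0/20 (108.245.192.0 - 108.245.207.255) does not contain 108.245.223.209
  108.241.192.0/19 (108.241.192.0 - 108.241.223.255) does not contain 108.245.223.209
  124.245.128.0/17 (124.245.128.0 - 124.245.255.255) does not contain 108.245.223.209
Longest matching prefix is /16 -> next hop Router D.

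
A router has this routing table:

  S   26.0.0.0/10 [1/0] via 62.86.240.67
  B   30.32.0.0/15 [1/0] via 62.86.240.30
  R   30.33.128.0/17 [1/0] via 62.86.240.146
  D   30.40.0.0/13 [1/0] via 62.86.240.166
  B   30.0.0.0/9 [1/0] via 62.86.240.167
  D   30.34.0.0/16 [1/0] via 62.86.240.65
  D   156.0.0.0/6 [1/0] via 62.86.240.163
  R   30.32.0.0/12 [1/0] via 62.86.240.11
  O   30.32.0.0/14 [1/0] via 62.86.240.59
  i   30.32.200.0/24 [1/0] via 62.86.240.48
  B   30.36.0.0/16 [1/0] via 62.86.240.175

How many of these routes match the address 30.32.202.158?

4

Prefixes containing 30.32.202.158:
  30.0.0.0/9 (30.0.0.0 - 30.127.255.255)
  30.32.0.0/12 (30.32.0.0 - 30.47.255.255)
  30.32.0.0/14 (30.32.0.0 - 30.35.255.255)
  30.32.0.0/15 (30.32.0.0 - 30.33.255.255)
Total matching entries: 4.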